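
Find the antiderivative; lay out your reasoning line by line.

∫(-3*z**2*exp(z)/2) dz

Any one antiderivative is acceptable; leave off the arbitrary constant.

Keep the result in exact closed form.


Step 1. Integrate ∫(-3*z**2*exp(z)/2) dz by parts with u = z**2, dv = (-3*exp(z)/2) dz, so v = -3*exp(z)/2: now -3*z**2*exp(z)/2 + ∫(3*z*exp(z)) dz.
Step 2. Integrate ∫(3*z*exp(z)) dz by parts with u = z, dv = (3*exp(z)) dz, so v = 3*exp(z): now -3*z**2*exp(z)/2 + 3*z*exp(z) + ∫(-3*exp(z)) dz.
Step 3. Evaluate the standard form: now -3*z**2*exp(z)/2 + 3*z*exp(z) - 3*exp(z).
Answer: -3*z**2*exp(z)/2 + 3*z*exp(z) - 3*exp(z).


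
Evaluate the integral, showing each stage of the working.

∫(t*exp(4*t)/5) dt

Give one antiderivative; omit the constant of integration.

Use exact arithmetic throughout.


Step 1. Integrate ∫(t*exp(4*t)/5) dt by parts with u = t, dv = (exp(4*t)/5) dt, so v = exp(4*t)/20: now t*exp(4*t)/20 + ∫(-exp(4*t)/20) dt.
Step 2. Evaluate the standard form: now t*exp(4*t)/20 - exp(4*t)/80.
Answer: t*exp(4*t)/20 - exp(4*t)/80.


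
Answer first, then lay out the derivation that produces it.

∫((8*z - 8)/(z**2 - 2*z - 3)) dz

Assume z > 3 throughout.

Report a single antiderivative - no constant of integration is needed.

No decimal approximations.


The answer is 4*log(z - 3) + 4*log(z + 1).
Step 1. Decompose ∫((8*z - 8)/(z**2 - 2*z - 3)) dz by partial fractions, (8*z - 8)/(z**2 - 2*z - 3) = 4/(z + 1) + 4/(z - 3): now ∫(4/(z - 3)) dz + ∫(4/(z + 1)) dz.
Step 2. Evaluate the standard form [assuming z > 3]: now 4*log(z - 3) + ∫(4/(z + 1)) dz.
Step 3. Evaluate the standard form [assuming z > -1]: now 4*log(z - 3) + 4*log(z + 1).
Answer: 4*log(z - 3) + 4*log(z + 1).


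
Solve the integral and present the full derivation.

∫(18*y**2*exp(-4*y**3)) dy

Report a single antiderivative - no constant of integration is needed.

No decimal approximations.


Step 1. Substitute u = y**3, turning ∫(18*y**2*exp(-4*y**3)) dy into ∫(6*exp(-4*u)) du: now ∫(6*exp(-4*u)) du.
Step 2. Evaluate the standard form: now -3*exp(-4*u)/2.
Step 3. Substitute back u = y**3: now -3*exp(-4*y**3)/2.
Answer: -3*exp(-4*y**3)/2.


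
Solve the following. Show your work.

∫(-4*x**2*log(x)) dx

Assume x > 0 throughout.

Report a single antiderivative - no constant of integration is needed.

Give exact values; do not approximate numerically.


Step 1. Integrate ∫(-4*x**2*log(x)) dx by parts with u = log(x), dv = (-4*x**2) dx, so v = -4*x**3/3 [assuming x > 0]: now -4*x**3*log(x)/3 + ∫(4*x**2/3) dx.
Step 2. Evaluate the standard form: now -4*x**3*log(x)/3 + 4*x**3/9.
Answer: -4*x**3*log(x)/3 + 4*x**3/9.


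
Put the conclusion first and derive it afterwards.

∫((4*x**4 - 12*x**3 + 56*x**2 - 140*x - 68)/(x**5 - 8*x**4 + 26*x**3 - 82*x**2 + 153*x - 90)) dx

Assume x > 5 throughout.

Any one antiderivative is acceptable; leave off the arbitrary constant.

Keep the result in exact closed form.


The answer is 4*log(x - 5) + 4*log(x - 2) - 4*log(x - 1) - 4*atan(x/3)/3.
Step 1. Decompose ∫((4*x**4 - 12*x**3 + 56*x**2 - 140*x - 68)/(x**5 - 8*x**4 + 26*x**3 - 82*x**2 + 153*x - 90)) dx by partial fractions, (4*x**4 - 12*x**3 + 56*x**2 - 140*x - 68)/(x**5 - 8*x**4 + 26*x**3 - 82*x**2 + 153*x - 90) = -4/(x**2 + 9) - 4/(x - 1) + 4/(x - 2) + 4/(x - 5): now ∫(4/(x - 5)) dx + ∫(4/(x - 2)) dx + ∫(-4/(x - 1)) dx + ∫(-4/(x**2 + 9)) dx.
Step 2. Evaluate the standard form [assuming x > 5]: now 4*log(x - 5) + ∫(4/(x - 2)) dx + ∫(-4/(x - 1)) dx + ∫(-4/(x**2 + 9)) dx.
Step 3. Evaluate the standard form [assuming x > 1]: now 4*log(x - 5) - 4*log(x - 1) + ∫(4/(x - 2)) dx + ∫(-4/(x**2 + 9)) dx.
Step 4. Evaluate the standard form [assuming x > 2]: now 4*log(x - 5) + 4*log(x - 2) - 4*log(x - 1) + ∫(-4/(x**2 + 9)) dx.
Step 5. Evaluate the standard form: now 4*log(x - 5) + 4*log(x - 2) - 4*log(x - 1) - 4*atan(x/3)/3.
Answer: 4*log(x - 5) + 4*log(x - 2) - 4*log(x - 1) - 4*atan(x/3)/3.


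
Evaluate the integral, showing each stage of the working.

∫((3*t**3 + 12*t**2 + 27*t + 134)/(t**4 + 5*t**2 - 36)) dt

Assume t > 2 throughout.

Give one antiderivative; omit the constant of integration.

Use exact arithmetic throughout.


Step 1. Decompose ∫((3*t**3 + 12*t**2 + 27*t + 134)/(t**4 + 5*t**2 - 36)) dt by partial fractions, (3*t**3 + 12*t**2 + 27*t + 134)/(t**4 + 5*t**2 - 36) = -2/(t**2 + 9) - 2/(t + 2) + 5/(t - 2): now ∫(5/(t - 2)) dt + ∫(-2/(t + 2)) dt + ∫(-2/(t**2 + 9)) dt.
Step 2. Evaluate the standard form [assuming t > -2]: now -2*log(t + 2) + ∫(5/(t - 2)) dt + ∫(-2/(t**2 + 9)) dt.
Step 3. Evaluate the standard form [assuming t > 2]: now 5*log(t - 2) - 2*log(t + 2) + ∫(-2/(t**2 + 9)) dt.
Step 4. Evaluate the standard form: now 5*log(t - 2) - 2*log(t + 2) - 2*atan(t/3)/3.
Answer: 5*log(t - 2) - 2*log(t + 2) - 2*atan(t/3)/3.


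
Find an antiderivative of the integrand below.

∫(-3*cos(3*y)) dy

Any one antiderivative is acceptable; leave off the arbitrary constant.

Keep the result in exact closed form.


Answer: -sin(3*y).


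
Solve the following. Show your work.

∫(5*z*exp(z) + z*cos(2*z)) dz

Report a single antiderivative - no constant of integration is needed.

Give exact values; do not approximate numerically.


Step 1. Rewrite: now ∫(5*z*exp(z)) dz + ∫(z*cos(2*z)) dz.
Step 2. Integrate ∫(5*z*exp(z)) dz by parts with u = z, dv = (5*exp(z)) dz, so v = 5*exp(z): now 5*z*exp(z) + ∫(z*cos(2*z)) dz + ∫(-5*exp(z)) dz.
Step 3. Evaluate the standard form: now 5*z*exp(z) - 5*exp(z) + ∫(z*cos(2*z)) dz.
Step 4. Integrate ∫(z*cos(2*z)) dz by parts with u = z, dv = (cos(2*z)) dz, so v = sin(2*z)/2: now 5*z*exp(z) + z*sin(2*z)/2 - 5*exp(z) + ∫(-sin(2*z)/2) dz.
Step 5. Evaluate the standard form: now 5*z*exp(z) + z*sin(2*z)/2 - 5*exp(z) + cos(2*z)/4.
Answer: 5*z*exp(z) + z*sin(2*z)/2 - 5*exp(z) + cos(2*z)/4.


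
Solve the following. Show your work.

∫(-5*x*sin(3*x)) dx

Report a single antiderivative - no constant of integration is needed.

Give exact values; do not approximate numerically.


Step 1. Integrate ∫(-5*x*sin(3*x)) dx by parts with u = x, dv = (-5*sin(3*x)) dx, so v = 5*cos(3*x)/3: now 5*x*cos(3*x)/3 + ∫(-5*cos(3*x)/3) dx.
Step 2. Evaluate the standard form: now 5*x*cos(3*x)/3 - 5*sin(3*x)/9.
Answer: 5*x*cos(3*x)/3 - 5*sin(3*x)/9.


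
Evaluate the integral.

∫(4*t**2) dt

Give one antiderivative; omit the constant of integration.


Answer: 4*t**3/3.


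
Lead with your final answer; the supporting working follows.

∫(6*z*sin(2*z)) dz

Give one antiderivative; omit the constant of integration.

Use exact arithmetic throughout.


The answer is -3*z*cos(2*z) + 3*sin(2*z)/2.
Step 1. Integrate ∫(6*z*sin(2*z)) dz by parts with u = z, dv = (6*sin(2*z)) dz, so v = -3*cos(2*z): now -3*z*cos(2*z) + ∫(3*cos(2*z)) dz.
Step 2. Evaluate the standard form: now -3*z*cos(2*z) + 3*sin(2*z)/2.
Answer: -3*z*cos(2*z) + 3*sin(2*z)/2.


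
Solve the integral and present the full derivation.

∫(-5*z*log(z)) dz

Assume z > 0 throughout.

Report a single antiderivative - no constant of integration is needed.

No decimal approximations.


Step 1. Integrate ∫(-5*z*log(z)) dz by parts with u = log(z), dv = (-5*z) dz, so v = -5*z**2/2 [assuming z > 0]: now -5*z**2*log(z)/2 + ∫(5*z/2) dz.
Step 2. Evaluate the standard form: now -5*z**2*log(z)/2 + 5*z**2/4.
Answer: -5*z**2*log(z)/2 + 5*z**2/4.


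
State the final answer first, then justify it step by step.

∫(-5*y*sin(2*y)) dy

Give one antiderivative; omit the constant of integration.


The answer is 5*y*cos(2*y)/2 - 5*sin(2*y)/4.
Step 1. Integrate ∫(-5*y*sin(2*y)) dy by parts with u = y, dv = (-5*sin(2*y)) dy, so v = 5*cos(2*y)/2: now 5*y*cos(2*y)/2 + ∫(-5*cos(2*y)/2) dy.
Step 2. Evaluate the standard form: now 5*y*cos(2*y)/2 - 5*sin(2*y)/4.
Answer: 5*y*cos(2*y)/2 - 5*sin(2*y)/4.


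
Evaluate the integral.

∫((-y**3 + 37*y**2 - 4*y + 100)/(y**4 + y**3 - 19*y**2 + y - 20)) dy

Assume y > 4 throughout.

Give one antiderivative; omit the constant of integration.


Answer: 4*log(y - 4) - 5*log(y + 5) - 3*atan(y).


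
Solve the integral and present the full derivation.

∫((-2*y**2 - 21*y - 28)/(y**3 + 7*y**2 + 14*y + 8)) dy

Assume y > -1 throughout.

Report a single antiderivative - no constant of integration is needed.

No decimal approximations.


Step 1. Decompose ∫((-2*y**2 - 21*y - 28)/(y**3 + 7*y**2 + 14*y + 8)) dy by partial fractions, (-2*y**2 - 21*y - 28)/(y**3 + 7*y**2 + 14*y + 8) = 4/(y + 4) - 3/(y + 2) - 3/(y + 1): now ∫(-3/(y + 1)) dy + ∫(-3/(y + 2)) dy + ∫(4/(y + 4)) dy.
Step 2. Evaluate the standard form [assuming y > -4]: now 4*log(y + 4) + ∫(-3/(y + 1)) dy + ∫(-3/(y + 2)) dy.
Step 3. Evaluate the standard form [assuming y > -2]: now -3*log(y + 2) + 4*log(y + 4) + ∫(-3/(y + 1)) dy.
Step 4. Evaluate the standard form [assuming y > -1]: now -3*log(y + 1) - 3*log(y + 2) + 4*log(y + 4).
Answer: -3*log(y + 1) - 3*log(y + 2) + 4*log(y + 4).


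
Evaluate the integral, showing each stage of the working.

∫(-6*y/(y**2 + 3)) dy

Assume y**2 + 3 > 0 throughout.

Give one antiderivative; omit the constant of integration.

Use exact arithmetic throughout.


Step 1. Substitute u = y**2 + 3, turning ∫(-6*y/(y**2 + 3)) dy into ∫(-3/u) du: now ∫(-3/u) du.
Step 2. Evaluate the standard form [assuming u > 0]: now -3*log(u).
Step 3. Substitute back u = y**2 + 3: now -3*log(y**2 + 3).
Answer: -3*log(y**2 + 3).


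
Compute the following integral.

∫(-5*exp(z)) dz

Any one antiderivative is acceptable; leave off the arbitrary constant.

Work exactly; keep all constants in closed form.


Answer: -5*exp(z).


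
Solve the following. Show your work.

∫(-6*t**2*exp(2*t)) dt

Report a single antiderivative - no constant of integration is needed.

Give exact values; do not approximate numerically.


Step 1. Integrate ∫(-6*t**2*exp(2*t)) dt by parts with u = t**2, dv = (-6*exp(2*t)) dt, so v = -3*exp(2*t): now -3*t**2*exp(2*t) + ∫(6*t*exp(2*t)) dt.
Step 2. Integrate ∫(6*t*exp(2*t)) dt by parts with u = t, dv = (6*exp(2*t)) dt, so v = 3*exp(2*t): now -3*t**2*exp(2*t) + 3*t*exp(2*t) + ∫(-3*exp(2*t)) dt.
Step 3. Evaluate the standard form: now -3*t**2*exp(2*t) + 3*t*exp(2*t) - 3*exp(2*t)/2.
Answer: -3*t**2*exp(2*t) + 3*t*exp(2*t) - 3*exp(2*t)/2.


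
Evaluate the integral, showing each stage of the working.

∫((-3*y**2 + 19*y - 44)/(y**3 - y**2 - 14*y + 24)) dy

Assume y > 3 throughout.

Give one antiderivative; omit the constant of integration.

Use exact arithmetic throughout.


Step 1. Decompose ∫((-3*y**2 + 19*y - 44)/(y**3 - y**2 - 14*y + 24)) dy by partial fractions, (-3*y**2 + 19*y - 44)/(y**3 - y**2 - 14*y + 24) = -4/(y + 4) + 3/(y - 2) - 2/(y - 3): now ∫(-2/(y - 3)) dy + ∫(3/(y - 2)) dy + ∫(-4/(y + 4)) dy.
Step 2. Evaluate the standard form [assuming y > -4]: now -4*log(y + 4) + ∫(-2/(y - 3)) dy + ∫(3/(y - 2)) dy.
Step 3. Evaluate the standard form [assuming y > 2]: now 3*log(y - 2) - 4*log(y + 4) + ∫(-2/(y - 3)) dy.
Step 4. Evaluate the standard form [assuming y > 3]: now -2*log(y - 3) + 3*log(y - 2) - 4*log(y + 4).
Answer: -2*log(y - 3) + 3*log(y - 2) - 4*log(y + 4).


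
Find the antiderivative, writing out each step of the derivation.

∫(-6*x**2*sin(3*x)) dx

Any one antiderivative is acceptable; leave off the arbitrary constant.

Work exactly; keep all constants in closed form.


Step 1. Integrate ∫(-6*x**2*sin(3*x)) dx by parts with u = x**2, dv = (-6*sin(3*x)) dx, so v = 2*cos(3*x): now 2*x**2*cos(3*x) + ∫(-4*x*cos(3*x)) dx.
Step 2. Integrate ∫(-4*x*cos(3*x)) dx by parts with u = x, dv = (-4*cos(3*x)) dx, so v = -4*sin(3*x)/3: now 2*x**2*cos(3*x) - 4*x*sin(3*x)/3 + ∫(4*sin(3*x)/3) dx.
Step 3. Evaluate the standard form: now 2*x**2*cos(3*x) - 4*x*sin(3*x)/3 - 4*cos(3*x)/9.
Answer: 2*x**2*cos(3*x) - 4*x*sin(3*x)/3 - 4*cos(3*x)/9.


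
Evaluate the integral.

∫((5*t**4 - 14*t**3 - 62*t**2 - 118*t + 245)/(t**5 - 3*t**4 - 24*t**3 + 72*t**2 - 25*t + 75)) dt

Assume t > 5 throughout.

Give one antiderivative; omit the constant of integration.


Answer: -log(t - 5) + 4*log(t - 3) + 2*log(t + 5) + 4*atan(t).


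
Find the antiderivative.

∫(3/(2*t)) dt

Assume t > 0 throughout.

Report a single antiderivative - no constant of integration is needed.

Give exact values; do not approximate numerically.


Answer: 3*log(t)/2.


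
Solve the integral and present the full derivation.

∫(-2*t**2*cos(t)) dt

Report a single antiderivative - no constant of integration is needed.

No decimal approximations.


Step 1. Integrate ∫(-2*t**2*cos(t)) dt by parts with u = t**2, dv = (-2*cos(t)) dt, so v = -2*sin(t): now -2*t**2*sin(t) + ∫(4*t*sin(t)) dt.
Step 2. Integrate ∫(4*t*sin(t)) dt by parts with u = t, dv = (4*sin(t)) dt, so v = -4*cos(t): now -2*t**2*sin(t) - 4*t*cos(t) + ∫(4*cos(t)) dt.
Step 3. Evaluate the standard form: now -2*t**2*sin(t) - 4*t*cos(t) + 4*sin(t).
Answer: -2*t**2*sin(t) - 4*t*cos(t) + 4*sin(t).


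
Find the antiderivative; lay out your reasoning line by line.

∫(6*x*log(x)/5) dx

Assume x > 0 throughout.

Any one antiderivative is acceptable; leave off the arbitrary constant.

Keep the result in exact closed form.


Step 1. Integrate ∫(6*x*log(x)/5) dx by parts with u = log(x), dv = (6*x/5) dx, so v = 3*x**2/5 [assuming x > 0]: now 3*x**2*log(x)/5 + ∫(-3*x/5) dx.
Step 2. Evaluate the standard form: now 3*x**2*log(x)/5 - 3*x**2/10.
Answer: 3*x**2*log(x)/5 - 3*x**2/10.


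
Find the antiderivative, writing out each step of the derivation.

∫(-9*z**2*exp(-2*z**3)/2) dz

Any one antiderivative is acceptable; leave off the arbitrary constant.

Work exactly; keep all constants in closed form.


Step 1. Substitute u = z**3, turning ∫(-9*z**2*exp(-2*z**3)/2) dz into ∫(-3*exp(-2*u)/2) du: now ∫(-3*exp(-2*u)/2) du.
Step 2. Evaluate the standard form: now 3*exp(-2*u)/4.
Step 3. Substitute back u = z**3: now 3*exp(-2*z**3)/4.
Answer: 3*exp(-2*z**3)/4.


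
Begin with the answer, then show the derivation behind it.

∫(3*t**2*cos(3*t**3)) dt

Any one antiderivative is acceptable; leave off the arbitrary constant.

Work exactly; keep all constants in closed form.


The answer is sin(3*t**3)/3.
Step 1. Substitute u = t**3, turning ∫(3*t**2*cos(3*t**3)) dt into ∫(cos(3*u)) du: now ∫(cos(3*u)) du.
Step 2. Evaluate the standard form: now sin(3*u)/3.
Step 3. Substitute back u = t**3: now sin(3*t**3)/3.
Answer: sin(3*t**3)/3.


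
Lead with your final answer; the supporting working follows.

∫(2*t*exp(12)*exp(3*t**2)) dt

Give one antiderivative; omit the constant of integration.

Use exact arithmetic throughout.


The answer is exp(3*t**2 + 12)/3.
Step 1. Substitute u = t**2 + 4, turning ∫(2*t*exp(12)*exp(3*t**2)) dt into ∫(exp(3*u)) du: now ∫(exp(3*u)) du.
Step 2. Evaluate the standard form: now exp(3*u)/3.
Step 3. Substitute back u = t**2 + 4: now exp(3*t**2 + 12)/3.
Answer: exp(3*t**2 + 12)/3.


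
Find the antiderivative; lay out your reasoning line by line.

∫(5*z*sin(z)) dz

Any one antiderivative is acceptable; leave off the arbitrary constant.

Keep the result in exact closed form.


Step 1. Integrate ∫(5*z*sin(z)) dz by parts with u = z, dv = (5*sin(z)) dz, so v = -5*cos(z): now -5*z*cos(z) + ∫(5*cos(z)) dz.
Step 2. Evaluate the standard form: now -5*z*cos(z) + 5*sin(z).
Answer: -5*z*cos(z) + 5*sin(z).


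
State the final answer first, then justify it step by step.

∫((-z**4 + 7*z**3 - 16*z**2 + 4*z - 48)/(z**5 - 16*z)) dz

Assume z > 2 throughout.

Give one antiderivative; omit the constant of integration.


The answer is 3*log(z) - log(z - 2) - 3*log(z + 2) + 3*atan(z/2)/2.
Step 1. Decompose ∫((-z**4 + 7*z**3 - 16*z**2 + 4*z - 48)/(z**5 - 16*z)) dz by partial fractions, (-z**4 + 7*z**3 - 16*z**2 + 4*z - 48)/(z**5 - 16*z) = 3/(z**2 + 4) - 3/(z + 2) - 1/(z - 2) + 3/z: now ∫(3/z) dz + ∫(-1/(z - 2)) dz + ∫(-3/(z + 2)) dz + ∫(3/(z**2 + 4)) dz.
Step 2. Evaluate the standard form [assuming z > 0]: now 3*log(z) + ∫(-1/(z - 2)) dz + ∫(-3/(z + 2)) dz + ∫(3/(z**2 + 4)) dz.
Step 3. Evaluate the standard form [assuming z > -2]: now 3*log(z) - 3*log(z + 2) + ∫(-1/(z - 2)) dz + ∫(3/(z**2 + 4)) dz.
Step 4. Evaluate the standard form [assuming z > 2]: now 3*log(z) - log(z - 2) - 3*log(z + 2) + ∫(3/(z**2 + 4)) dz.
Step 5. Evaluate the standard form: now 3*log(z) - log(z - 2) - 3*log(z + 2) + 3*atan(z/2)/2.
Answer: 3*log(z) - log(z - 2) - 3*log(z + 2) + 3*atan(z/2)/2.


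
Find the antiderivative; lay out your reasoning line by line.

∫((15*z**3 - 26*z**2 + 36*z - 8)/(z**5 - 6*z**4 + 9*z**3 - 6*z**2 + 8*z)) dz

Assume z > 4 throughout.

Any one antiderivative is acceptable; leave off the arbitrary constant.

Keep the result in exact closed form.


Step 1. Decompose ∫((15*z**3 - 26*z**2 + 36*z - 8)/(z**5 - 6*z**4 + 9*z**3 - 6*z**2 + 8*z)) dz by partial fractions, (15*z**3 - 26*z**2 + 36*z - 8)/(z**5 - 6*z**4 + 9*z**3 - 6*z**2 + 8*z) = 3/(z**2 + 1) - 4/(z - 2) + 5/(z - 4) - 1/z: now ∫(-1/z) dz + ∫(5/(z - 4)) dz + ∫(-4/(z - 2)) dz + ∫(3/(z**2 + 1)) dz.
Step 2. Evaluate the standard form [assuming z > 2]: now -4*log(z - 2) + ∫(-1/z) dz + ∫(5/(z - 4)) dz + ∫(3/(z**2 + 1)) dz.
Step 3. Evaluate the standard form [assuming z > 4]: now 5*log(z - 4) - 4*log(z - 2) + ∫(-1/z) dz + ∫(3/(z**2 + 1)) dz.
Step 4. Evaluate the standard form [assuming z > 0]: now -log(z) + 5*log(z - 4) - 4*log(z - 2) + ∫(3/(z**2 + 1)) dz.
Step 5. Evaluate the standard form: now -log(z) + 5*log(z - 4) - 4*log(z - 2) + 3*atan(z).
Answer: -log(z) + 5*log(z - 4) - 4*log(z - 2) + 3*atan(z).


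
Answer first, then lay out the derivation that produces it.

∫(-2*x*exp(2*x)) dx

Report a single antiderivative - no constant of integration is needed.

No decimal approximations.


The answer is -x*exp(2*x) + exp(2*x)/2.
Step 1. Integrate ∫(-2*x*exp(2*x)) dx by parts with u = x, dv = (-2*exp(2*x)) dx, so v = -exp(2*x): now -x*exp(2*x) + ∫(exp(2*x)) dx.
Step 2. Evaluate the standard form: now -x*exp(2*x) + exp(2*x)/2.
Answer: -x*exp(2*x) + exp(2*x)/2.


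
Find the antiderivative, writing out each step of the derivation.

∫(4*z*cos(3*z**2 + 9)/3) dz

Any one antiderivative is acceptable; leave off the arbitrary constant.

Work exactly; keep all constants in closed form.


Step 1. Substitute u = z**2 + 3, turning ∫(4*z*cos(3*z**2 + 9)/3) dz into ∫(2*cos(3*u)/3) du: now ∫(2*cos(3*u)/3) du.
Step 2. Evaluate the standard form: now 2*sin(3*u)/9.
Step 3. Substitute back u = z**2 + 3: now 2*sin(3*z**2 + 9)/9.
Answer: 2*sin(3*z**2 + 9)/9.


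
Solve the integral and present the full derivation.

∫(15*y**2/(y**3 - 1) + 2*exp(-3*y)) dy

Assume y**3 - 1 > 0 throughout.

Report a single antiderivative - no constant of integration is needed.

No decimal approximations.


Step 1. Rewrite: now ∫(15*y**2/(y**3 - 1)) dy + ∫(2*exp(-3*y)) dy.
Step 2. Substitute u = y**3 - 1, turning ∫(15*y**2/(y**3 - 1)) dy into ∫(5/u) du: now ∫(5/u) du + ∫(2*exp(-3*y)) dy.
Step 3. Evaluate the standard form [assuming u > 0]: now 5*log(u) + ∫(2*exp(-3*y)) dy.
Step 4. Substitute back u = y**3 - 1: now 5*log(y**3 - 1) + ∫(2*exp(-3*y)) dy.
Step 5. Evaluate the standard form: now 5*log(y**3 - 1) - 2*exp(-3*y)/3.
Answer: 5*log(y**3 - 1) - 2*exp(-3*y)/3.


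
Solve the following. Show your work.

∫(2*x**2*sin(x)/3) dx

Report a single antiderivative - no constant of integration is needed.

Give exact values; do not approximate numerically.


Step 1. Integrate ∫(2*x**2*sin(x)/3) dx by parts with u = x**2, dv = (2*sin(x)/3) dx, so v = -2*cos(x)/3: now -2*x**2*cos(x)/3 + ∫(4*x*cos(x)/3) dx.
Step 2. Integrate ∫(4*x*cos(x)/3) dx by parts with u = x, dv = (4*cos(x)/3) dx, so v = 4*sin(x)/3: now -2*x**2*cos(x)/3 + 4*x*sin(x)/3 + ∫(-4*sin(x)/3) dx.
Step 3. Evaluate the standard form: now -2*x**2*cos(x)/3 + 4*x*sin(x)/3 + 4*cos(x)/3.
Answer: -2*x**2*cos(x)/3 + 4*x*sin(x)/3 + 4*cos(x)/3.


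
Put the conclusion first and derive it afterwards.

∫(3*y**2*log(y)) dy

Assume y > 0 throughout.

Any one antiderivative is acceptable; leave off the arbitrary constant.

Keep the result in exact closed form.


The answer is y**3*log(y) - y**3/3.
Step 1. Integrate ∫(3*y**2*log(y)) dy by parts with u = log(y), dv = (3*y**2) dy, so v = y**3 [assuming y > 0]: now y**3*log(y) + ∫(-y**2) dy.
Step 2. Evaluate the standard form: now y**3*log(y) - y**3/3.
Answer: y**3*log(y) - y**3/3.


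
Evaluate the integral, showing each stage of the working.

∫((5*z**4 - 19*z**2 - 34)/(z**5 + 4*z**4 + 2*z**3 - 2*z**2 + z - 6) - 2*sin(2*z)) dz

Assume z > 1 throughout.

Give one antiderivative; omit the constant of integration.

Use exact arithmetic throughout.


Step 1. Rewrite: now ∫((5*z**4 - 19*z**2 - 34)/(z**5 + 4*z**4 + 2*z**3 - 2*z**2 + z - 6)) dz + ∫(-2*sin(2*z)) dz.
Step 2. Decompose ∫((5*z**4 - 19*z**2 - 34)/(z**5 + 4*z**4 + 2*z**3 - 2*z**2 + z - 6)) dz by partial fractions, (5*z**4 - 19*z**2 - 34)/(z**5 + 4*z**4 + 2*z**3 - 2*z**2 + z - 6) = 1/(z**2 + 1) + 5/(z + 3) + 2/(z + 2) - 2/(z - 1): now ∫(-2/(z - 1)) dz + ∫(2/(z + 2)) dz + ∫(5/(z + 3)) dz + ∫(1/(z**2 + 1)) dz + ∫(-2*sin(2*z)) dz.
Step 3. Evaluate the standard form [assuming z > 1]: now -2*log(z - 1) + ∫(2/(z + 2)) dz + ∫(5/(z + 3)) dz + ∫(1/(z**2 + 1)) dz + ∫(-2*sin(2*z)) dz.
Step 4. Evaluate the standard form [assuming z > -2]: now -2*log(z - 1) + 2*log(z + 2) + ∫(5/(z + 3)) dz + ∫(1/(z**2 + 1)) dz + ∫(-2*sin(2*z)) dz.
Step 5. Evaluate the standard form [assuming z > -3]: now -2*log(z - 1) + 2*log(z + 2) + 5*log(z + 3) + ∫(1/(z**2 + 1)) dz + ∫(-2*sin(2*z)) dz.
Step 6. Evaluate the standard form: now -2*log(z - 1) + 2*log(z + 2) + 5*log(z + 3) + atan(z) + ∫(-2*sin(2*z)) dz.
Step 7. Evaluate the standard form: now -2*log(z - 1) + 2*log(z + 2) + 5*log(z + 3) + cos(2*z) + atan(z).
Answer: -2*log(z - 1) + 2*log(z + 2) + 5*log(z + 3) + cos(2*z) + atan(z).


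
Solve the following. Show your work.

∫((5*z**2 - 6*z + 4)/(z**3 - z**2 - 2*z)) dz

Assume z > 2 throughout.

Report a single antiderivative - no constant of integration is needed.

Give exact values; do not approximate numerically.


Step 1. Decompose ∫((5*z**2 - 6*z + 4)/(z**3 - z**2 - 2*z)) dz by partial fractions, (5*z**2 - 6*z + 4)/(z**3 - z**2 - 2*z) = 5/(z + 1) + 2/(z - 2) - 2/z: now ∫(-2/z) dz + ∫(2/(z - 2)) dz + ∫(5/(z + 1)) dz.
Step 2. Evaluate the standard form [assuming z > 0]: now -2*log(z) + ∫(2/(z - 2)) dz + ∫(5/(z + 1)) dz.
Step 3. Evaluate the standard form [assuming z > -1]: now -2*log(z) + 5*log(z + 1) + ∫(2/(z - 2)) dz.
Step 4. Evaluate the standard form [assuming z > 2]: now -2*log(z) + 2*log(z - 2) + 5*log(z + 1).
Answer: -2*log(z) + 2*log(z - 2) + 5*log(z + 1).


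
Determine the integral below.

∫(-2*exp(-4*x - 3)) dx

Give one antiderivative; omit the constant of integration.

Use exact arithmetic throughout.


Answer: exp(-4*x - 3)/2.


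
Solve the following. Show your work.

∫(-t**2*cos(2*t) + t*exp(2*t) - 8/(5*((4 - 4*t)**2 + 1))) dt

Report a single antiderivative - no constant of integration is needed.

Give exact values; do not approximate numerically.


Step 1. Rewrite: now ∫(t*exp(2*t)) dt + ∫(-t**2*cos(2*t)) dt + ∫(-8/(5*((4 - 4*t)**2 + 1))) dt.
Step 2. Integrate ∫(t*exp(2*t)) dt by parts with u = t, dv = (exp(2*t)) dt, so v = exp(2*t)/2: now t*exp(2*t)/2 + ∫(-t**2*cos(2*t)) dt + ∫(-8/(5*((4 - 4*t)**2 + 1))) dt + ∫(-exp(2*t)/2) dt.
Step 3. Evaluate the standard form: now t*exp(2*t)/2 - exp(2*t)/4 + ∫(-t**2*cos(2*t)) dt + ∫(-8/(5*((4 - 4*t)**2 + 1))) dt.
Step 4. Substitute u = 4 - 4*t, turning ∫(-8/(5*((4 - 4*t)**2 + 1))) dt into ∫(2/(5*(u**2 + 1))) du: now t*exp(2*t)/2 - exp(2*t)/4 + ∫(-t**2*cos(2*t)) dt + ∫(2/(5*(u**2 + 1))) du.
Step 5. Evaluate the standard form: now t*exp(2*t)/2 - exp(2*t)/4 + 2*atan(u)/5 + ∫(-t**2*cos(2*t)) dt.
Step 6. Substitute back u = 4 - 4*t: now t*exp(2*t)/2 - exp(2*t)/4 - 2*atan(4*t - 4)/5 + ∫(-t**2*cos(2*t)) dt.
Step 7. Integrate ∫(-t**2*cos(2*t)) dt by parts with u = t**2, dv = (-cos(2*t)) dt, so v = -sin(2*t)/2: now -t**2*sin(2*t)/2 + t*exp(2*t)/2 - exp(2*t)/4 - 2*atan(4*t - 4)/5 + ∫(t*sin(2*t)) dt.
Step 8. Integrate ∫(t*sin(2*t)) dt by parts with u = t, dv = (sin(2*t)) dt, so v = -cos(2*t)/2: now -t**2*sin(2*t)/2 + t*exp(2*t)/2 - t*cos(2*t)/2 - exp(2*t)/4 - 2*atan(4*t - 4)/5 + ∫(cos(2*t)/2) dt.
Step 9. Evaluate the standard form: now -t**2*sin(2*t)/2 + t*exp(2*t)/2 - t*cos(2*t)/2 - exp(2*t)/4 + sin(2*t)/4 - 2*atan(4*t - 4)/5.
Answer: -t**2*sin(2*t)/2 + t*exp(2*t)/2 - t*cos(2*t)/2 - exp(2*t)/4 + sin(2*t)/4 - 2*atan(4*t - 4)/5.


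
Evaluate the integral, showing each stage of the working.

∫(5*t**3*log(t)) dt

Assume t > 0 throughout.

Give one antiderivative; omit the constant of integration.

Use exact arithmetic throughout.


Step 1. Integrate ∫(5*t**3*log(t)) dt by parts with u = log(t), dv = (5*t**3) dt, so v = 5*t**4/4 [assuming t > 0]: now 5*t**4*log(t)/4 + ∫(-5*t**3/4) dt.
Step 2. Evaluate the standard form: now 5*t**4*log(t)/4 - 5*t**4/16.
Answer: 5*t**4*log(t)/4 - 5*t**4/16.


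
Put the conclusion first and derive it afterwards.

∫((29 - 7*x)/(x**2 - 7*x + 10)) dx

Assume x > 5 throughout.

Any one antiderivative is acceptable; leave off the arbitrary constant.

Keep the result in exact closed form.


The answer is -2*log(x - 5) - 5*log(x - 2).
Step 1. Decompose ∫((29 - 7*x)/(x**2 - 7*x + 10)) dx by partial fractions, (29 - 7*x)/(x**2 - 7*x + 10) = -5/(x - 2) - 2/(x - 5): now ∫(-2/(x - 5)) dx + ∫(-5/(x - 2)) dx.
Step 2. Evaluate the standard form [assuming x > 5]: now -2*log(x - 5) + ∫(-5/(x - 2)) dx.
Step 3. Evaluate the standard form [assuming x > 2]: now -2*log(x - 5) - 5*log(x - 2).
Answer: -2*log(x - 5) - 5*log(x - 2).


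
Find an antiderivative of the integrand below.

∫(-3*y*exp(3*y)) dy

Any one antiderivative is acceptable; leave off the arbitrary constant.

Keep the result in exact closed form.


Answer: -y*exp(3*y) + exp(3*y)/3.


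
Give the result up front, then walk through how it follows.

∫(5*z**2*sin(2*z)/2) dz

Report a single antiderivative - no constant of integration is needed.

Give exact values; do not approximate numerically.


The answer is -5*z**2*cos(2*z)/4 + 5*z*sin(2*z)/4 + 5*cos(2*z)/8.
Step 1. Integrate ∫(5*z**2*sin(2*z)/2) dz by parts with u = z**2, dv = (5*sin(2*z)/2) dz, so v = -5*cos(2*z)/4: now -5*z**2*cos(2*z)/4 + ∫(5*z*cos(2*z)/2) dz.
Step 2. Integrate ∫(5*z*cos(2*z)/2) dz by parts with u = z, dv = (5*cos(2*z)/2) dz, so v = 5*sin(2*z)/4: now -5*z**2*cos(2*z)/4 + 5*z*sin(2*z)/4 + ∫(-5*sin(2*z)/4) dz.
Step 3. Evaluate the standard form: now -5*z**2*cos(2*z)/4 + 5*z*sin(2*z)/4 + 5*cos(2*z)/8.
Answer: -5*z**2*cos(2*z)/4 + 5*z*sin(2*z)/4 + 5*cos(2*z)/8.


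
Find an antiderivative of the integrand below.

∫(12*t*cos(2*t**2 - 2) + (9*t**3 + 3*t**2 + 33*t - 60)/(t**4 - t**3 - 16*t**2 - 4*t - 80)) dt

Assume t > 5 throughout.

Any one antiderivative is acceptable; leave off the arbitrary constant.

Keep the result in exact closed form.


Answer: 5*log(t - 5) + 4*log(t + 4) + 3*sin(2*t**2 - 2) + 3*atan(t/2)/2.


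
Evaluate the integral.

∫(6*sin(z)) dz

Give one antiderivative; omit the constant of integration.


Answer: -6*cos(z).


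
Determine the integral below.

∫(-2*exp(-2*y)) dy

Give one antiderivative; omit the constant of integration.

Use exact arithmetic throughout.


Answer: exp(-2*y).


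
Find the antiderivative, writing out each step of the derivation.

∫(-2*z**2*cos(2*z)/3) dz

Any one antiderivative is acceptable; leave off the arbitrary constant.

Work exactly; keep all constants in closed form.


Step 1. Integrate ∫(-2*z**2*cos(2*z)/3) dz by parts with u = z**2, dv = (-2*cos(2*z)/3) dz, so v = -sin(2*z)/3: now -z**2*sin(2*z)/3 + ∫(2*z*sin(2*z)/3) dz.
Step 2. Integrate ∫(2*z*sin(2*z)/3) dz by parts with u = z, dv = (2*sin(2*z)/3) dz, so v = -cos(2*z)/3: now -z**2*sin(2*z)/3 - z*cos(2*z)/3 + ∫(cos(2*z)/3) dz.
Step 3. Evaluate the standard form: now -z**2*sin(2*z)/3 - z*cos(2*z)/3 + sin(2*z)/6.
Answer: -z**2*sin(2*z)/3 - z*cos(2*z)/3 + sin(2*z)/6.


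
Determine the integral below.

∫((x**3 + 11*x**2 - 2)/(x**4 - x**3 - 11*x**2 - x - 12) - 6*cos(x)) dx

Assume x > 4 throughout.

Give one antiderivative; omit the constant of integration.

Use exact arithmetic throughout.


Answer: 2*log(x - 4) - log(x + 3) - 6*sin(x) + atan(x).


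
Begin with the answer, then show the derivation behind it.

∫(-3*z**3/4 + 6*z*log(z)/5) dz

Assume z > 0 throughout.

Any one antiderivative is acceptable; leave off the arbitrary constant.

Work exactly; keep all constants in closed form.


The answer is -3*z**4/16 + 3*z**2*log(z)/5 - 3*z**2/10.
Step 1. Rewrite: now ∫(-3*z**3/4) dz + ∫(6*z*log(z)/5) dz.
Step 2. Evaluate the standard form: now -3*z**4/16 + ∫(6*z*log(z)/5) dz.
Step 3. Integrate ∫(6*z*log(z)/5) dz by parts with u = log(z), dv = (6*z/5) dz, so v = 3*z**2/5 [assuming z > 0]: now -3*z**4/16 + 3*z**2*log(z)/5 + ∫(-3*z/5) dz.
Step 4. Evaluate the standard form: now -3*z**4/16 + 3*z**2*log(z)/5 - 3*z**2/10.
Answer: -3*z**4/16 + 3*z**2*log(z)/5 - 3*z**2/10.


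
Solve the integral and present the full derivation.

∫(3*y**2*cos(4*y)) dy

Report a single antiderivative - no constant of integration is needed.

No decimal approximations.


Step 1. Integrate ∫(3*y**2*cos(4*y)) dy by parts with u = y**2, dv = (3*cos(4*y)) dy, so v = 3*sin(4*y)/4: now 3*y**2*sin(4*y)/4 + ∫(-3*y*sin(4*y)/2) dy.
Step 2. Integrate ∫(-3*y*sin(4*y)/2) dy by parts with u = y, dv = (-3*sin(4*y)/2) dy, so v = 3*cos(4*y)/8: now 3*y**2*sin(4*y)/4 + 3*y*cos(4*y)/8 + ∫(-3*cos(4*y)/8) dy.
Step 3. Evaluate the standard form: now 3*y**2*sin(4*y)/4 + 3*y*cos(4*y)/8 - 3*sin(4*y)/32.
Answer: 3*y**2*sin(4*y)/4 + 3*y*cos(4*y)/8 - 3*sin(4*y)/32.


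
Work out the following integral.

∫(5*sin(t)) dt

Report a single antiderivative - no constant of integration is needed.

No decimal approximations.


Answer: -5*cos(t).


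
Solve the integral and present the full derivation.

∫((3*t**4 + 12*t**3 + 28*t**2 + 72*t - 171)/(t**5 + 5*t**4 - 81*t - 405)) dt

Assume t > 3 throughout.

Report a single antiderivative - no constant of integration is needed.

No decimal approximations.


Step 1. Decompose ∫((3*t**4 + 12*t**3 + 28*t**2 + 72*t - 171)/(t**5 + 5*t**4 - 81*t - 405)) dt by partial fractions, (3*t**4 + 12*t**3 + 28*t**2 + 72*t - 171)/(t**5 + 5*t**4 - 81*t - 405) = 2/(t**2 + 9) + 1/(t + 5) + 1/(t + 3) + 1/(t - 3): now ∫(1/(t - 3)) dt + ∫(1/(t + 3)) dt + ∫(1/(t + 5)) dt + ∫(2/(t**2 + 9)) dt.
Step 2. Evaluate the standard form [assuming t > -3]: now log(t + 3) + ∫(1/(t - 3)) dt + ∫(1/(t + 5)) dt + ∫(2/(t**2 + 9)) dt.
Step 3. Evaluate the standard form [assuming t > -5]: now log(t + 3) + log(t + 5) + ∫(1/(t - 3)) dt + ∫(2/(t**2 + 9)) dt.
Step 4. Evaluate the standard form [assuming t > 3]: now log(t - 3) + log(t + 3) + log(t + 5) + ∫(2/(t**2 + 9)) dt.
Step 5. Evaluate the standard form: now log(t - 3) + log(t + 3) + log(t + 5) + 2*atan(t/3)/3.
Answer: log(t - 3) + log(t + 3) + log(t + 5) + 2*atan(t/3)/3.


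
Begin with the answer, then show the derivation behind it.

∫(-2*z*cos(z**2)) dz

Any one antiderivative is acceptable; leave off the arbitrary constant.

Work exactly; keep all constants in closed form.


The answer is -sin(z**2).
Step 1. Substitute u = z**2, turning ∫(-2*z*cos(z**2)) dz into ∫(-cos(u)) du: now ∫(-cos(u)) du.
Step 2. Evaluate the standard form: now -sin(u).
Step 3. Substitute back u = z**2: now -sin(z**2).
Answer: -sin(z**2).


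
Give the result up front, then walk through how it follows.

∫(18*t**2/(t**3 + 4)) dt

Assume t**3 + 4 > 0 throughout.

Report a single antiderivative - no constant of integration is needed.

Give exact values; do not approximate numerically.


The answer is 6*log(t**3 + 4).
Step 1. Substitute u = t**3 + 4, turning ∫(18*t**2/(t**3 + 4)) dt into ∫(6/u) du: now ∫(6/u) du.
Step 2. Evaluate the standard form [assuming u > 0]: now 6*log(u).
Step 3. Substitute back u = t**3 + 4: now 6*log(t**3 + 4).
Answer: 6*log(t**3 + 4).


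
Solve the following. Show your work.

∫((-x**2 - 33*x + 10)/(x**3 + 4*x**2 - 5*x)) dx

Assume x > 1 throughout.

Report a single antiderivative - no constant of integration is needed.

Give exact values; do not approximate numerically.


Step 1. Decompose ∫((-x**2 - 33*x + 10)/(x**3 + 4*x**2 - 5*x)) dx by partial fractions, (-x**2 - 33*x + 10)/(x**3 + 4*x**2 - 5*x) = 5/(x + 5) - 4/(x - 1) - 2/x: now ∫(-2/x) dx + ∫(-4/(x - 1)) dx + ∫(5/(x + 5)) dx.
Step 2. Evaluate the standard form [assuming x > 0]: now -2*log(x) + ∫(-4/(x - 1)) dx + ∫(5/(x + 5)) dx.
Step 3. Evaluate the standard form [assuming x > -5]: now -2*log(x) + 5*log(x + 5) + ∫(-4/(x - 1)) dx.
Step 4. Evaluate the standard form [assuming x > 1]: now -2*log(x) - 4*log(x - 1) + 5*log(x + 5).
Answer: -2*log(x) - 4*log(x - 1) + 5*log(x + 5).


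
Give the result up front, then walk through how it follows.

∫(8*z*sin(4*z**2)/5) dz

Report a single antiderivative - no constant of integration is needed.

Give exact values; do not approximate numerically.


The answer is -cos(4*z**2)/5.
Step 1. Substitute u = z**2, turning ∫(8*z*sin(4*z**2)/5) dz into ∫(4*sin(4*u)/5) du: now ∫(4*sin(4*u)/5) du.
Step 2. Evaluate the standard form: now -cos(4*u)/5.
Step 3. Substitute back u = z**2: now -cos(4*z**2)/5.
Answer: -cos(4*z**2)/5.


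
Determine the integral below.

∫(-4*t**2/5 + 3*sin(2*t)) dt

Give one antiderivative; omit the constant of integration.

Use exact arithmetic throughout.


Answer: -4*t**3/15 - 3*cos(2*t)/2.


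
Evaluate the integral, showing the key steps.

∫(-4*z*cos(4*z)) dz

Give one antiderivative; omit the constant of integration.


Step 1. Integrate ∫(-4*z*cos(4*z)) dz by parts with u = z, dv = (-4*cos(4*z)) dz, so v = -sin(4*z): now -z*sin(4*z) + ∫(sin(4*z)) dz.
Step 2. Evaluate the standard form: now -z*sin(4*z) - cos(4*z)/4.
Answer: -z*sin(4*z) - cos(4*z)/4.


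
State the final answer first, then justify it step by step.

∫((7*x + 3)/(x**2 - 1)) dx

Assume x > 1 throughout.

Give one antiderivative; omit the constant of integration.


The answer is 5*log(x - 1) + 2*log(x + 1).
Step 1. Decompose ∫((7*x + 3)/(x**2 - 1)) dx by partial fractions, (7*x + 3)/(x**2 - 1) = 2/(x + 1) + 5/(x - 1): now ∫(5/(x - 1)) dx + ∫(2/(x + 1)) dx.
Step 2. Evaluate the standard form [assuming x > 1]: now 5*log(x - 1) + ∫(2/(x + 1)) dx.
Step 3. Evaluate the standard form [assuming x > -1]: now 5*log(x - 1) + 2*log(x + 1).
Answer: 5*log(x - 1) + 2*log(x + 1).


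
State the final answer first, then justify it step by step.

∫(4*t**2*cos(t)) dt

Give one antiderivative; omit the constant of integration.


The answer is 4*t**2*sin(t) + 8*t*cos(t) - 8*sin(t).
Step 1. Integrate ∫(4*t**2*cos(t)) dt by parts with u = t**2, dv = (4*cos(t)) dt, so v = 4*sin(t): now 4*t**2*sin(t) + ∫(-8*t*sin(t)) dt.
Step 2. Integrate ∫(-8*t*sin(t)) dt by parts with u = t, dv = (-8*sin(t)) dt, so v = 8*cos(t): now 4*t**2*sin(t) + 8*t*cos(t) + ∫(-8*cos(t)) dt.
Step 3. Evaluate the standard form: now 4*t**2*sin(t) + 8*t*cos(t) - 8*sin(t).
Answer: 4*t**2*sin(t) + 8*t*cos(t) - 8*sin(t).


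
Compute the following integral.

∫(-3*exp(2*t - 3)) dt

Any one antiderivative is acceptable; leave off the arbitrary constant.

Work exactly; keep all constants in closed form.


Answer: -3*exp(2*t - 3)/2.


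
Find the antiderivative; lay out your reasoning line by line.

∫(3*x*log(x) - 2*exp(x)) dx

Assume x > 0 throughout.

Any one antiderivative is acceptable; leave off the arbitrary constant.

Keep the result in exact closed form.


Step 1. Rewrite: now ∫(3*x*log(x)) dx + ∫(-2*exp(x)) dx.
Step 2. Integrate ∫(3*x*log(x)) dx by parts with u = log(x), dv = (3*x) dx, so v = 3*x**2/2 [assuming x > 0]: now 3*x**2*log(x)/2 + ∫(-3*x/2) dx + ∫(-2*exp(x)) dx.
Step 3. Evaluate the standard form: now 3*x**2*log(x)/2 - 3*x**2/4 + ∫(-2*exp(x)) dx.
Step 4. Evaluate the standard form: now 3*x**2*log(x)/2 - 3*x**2/4 - 2*exp(x).
Answer: 3*x**2*log(x)/2 - 3*x**2/4 - 2*exp(x).


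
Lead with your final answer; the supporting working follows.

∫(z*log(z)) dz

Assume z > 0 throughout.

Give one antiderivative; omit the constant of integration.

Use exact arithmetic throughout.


The answer is z**2*log(z)/2 - z**2/4.
Step 1. Integrate ∫(z*log(z)) dz by parts with u = log(z), dv = (z) dz, so v = z**2/2 [assuming z > 0]: now z**2*log(z)/2 + ∫(-z/2) dz.
Step 2. Evaluate the standard form: now z**2*log(z)/2 - z**2/4.
Answer: z**2*log(z)/2 - z**2/4.


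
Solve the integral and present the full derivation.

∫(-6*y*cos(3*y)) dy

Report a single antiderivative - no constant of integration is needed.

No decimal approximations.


Step 1. Integrate ∫(-6*y*cos(3*y)) dy by parts with u = y, dv = (-6*cos(3*y)) dy, so v = -2*sin(3*y): now -2*y*sin(3*y) + ∫(2*sin(3*y)) dy.
Step 2. Evaluate the standard form: now -2*y*sin(3*y) - 2*cos(3*y)/3.
Answer: -2*y*sin(3*y) - 2*cos(3*y)/3.


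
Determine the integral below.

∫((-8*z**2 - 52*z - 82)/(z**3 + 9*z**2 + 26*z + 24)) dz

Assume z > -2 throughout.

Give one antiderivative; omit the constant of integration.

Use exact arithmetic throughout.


Answer: -5*log(z + 2) - 2*log(z + 3) - log(z + 4).


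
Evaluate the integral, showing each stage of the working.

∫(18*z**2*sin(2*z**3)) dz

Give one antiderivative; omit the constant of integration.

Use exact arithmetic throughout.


Step 1. Substitute u = z**3, turning ∫(18*z**2*sin(2*z**3)) dz into ∫(6*sin(2*u)) du: now ∫(6*sin(2*u)) du.
Step 2. Evaluate the standard form: now -3*cos(2*u).
Step 3. Substitute back u = z**3: now -3*cos(2*z**3).
Answer: -3*cos(2*z**3).


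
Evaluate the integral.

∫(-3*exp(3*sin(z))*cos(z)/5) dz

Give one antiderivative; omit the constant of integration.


Answer: -exp(3*sin(z))/5.


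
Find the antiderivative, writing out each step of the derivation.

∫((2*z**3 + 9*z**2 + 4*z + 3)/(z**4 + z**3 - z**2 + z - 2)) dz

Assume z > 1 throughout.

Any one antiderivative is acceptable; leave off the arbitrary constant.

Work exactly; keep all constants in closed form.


Step 1. Decompose ∫((2*z**3 + 9*z**2 + 4*z + 3)/(z**4 + z**3 - z**2 + z - 2)) dz by partial fractions, (2*z**3 + 9*z**2 + 4*z + 3)/(z**4 + z**3 - z**2 + z - 2) = 2/(z**2 + 1) - 1/(z + 2) + 3/(z - 1): now ∫(3/(z - 1)) dz + ∫(-1/(z + 2)) dz + ∫(2/(z**2 + 1)) dz.
Step 2. Evaluate the standard form [assuming z > -2]: now -log(z + 2) + ∫(3/(z - 1)) dz + ∫(2/(z**2 + 1)) dz.
Step 3. Evaluate the standard form [assuming z > 1]: now 3*log(z - 1) - log(z + 2) + ∫(2/(z**2 + 1)) dz.
Step 4. Evaluate the standard form: now 3*log(z - 1) - log(z + 2) + 2*atan(z).
Answer: 3*log(z - 1) - log(z + 2) + 2*atan(z).


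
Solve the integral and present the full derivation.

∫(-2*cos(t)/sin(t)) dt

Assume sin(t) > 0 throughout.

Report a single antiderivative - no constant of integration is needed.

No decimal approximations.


Step 1. Substitute u = sin(t), turning ∫(-2*cos(t)/sin(t)) dt into ∫(-2/u) du: now ∫(-2/u) du.
Step 2. Evaluate the standard form [assuming u > 0]: now -2*log(u).
Step 3. Substitute back u = sin(t): now -2*log(sin(t)).
Answer: -2*log(sin(t)).


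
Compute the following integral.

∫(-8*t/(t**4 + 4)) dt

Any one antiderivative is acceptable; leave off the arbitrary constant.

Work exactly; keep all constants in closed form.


Answer: -2*atan(t**2/2).


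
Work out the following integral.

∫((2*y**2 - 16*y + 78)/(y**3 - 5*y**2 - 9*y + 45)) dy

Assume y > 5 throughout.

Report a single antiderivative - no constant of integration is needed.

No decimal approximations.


Answer: 3*log(y - 5) - 4*log(y - 3) + 3*log(y + 3).


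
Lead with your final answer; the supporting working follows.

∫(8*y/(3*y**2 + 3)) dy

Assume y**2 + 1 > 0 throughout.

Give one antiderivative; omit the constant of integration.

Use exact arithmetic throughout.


The answer is 4*log(y**2 + 1)/3.
Step 1. Substitute u = y**2 + 1, turning ∫(8*y/(3*y**2 + 3)) dy into ∫(4/(3*u)) du: now ∫(4/(3*u)) du.
Step 2. Evaluate the standard form [assuming u > 0]: now 4*log(u)/3.
Step 3. Substitute back u = y**2 + 1: now 4*log(y**2 + 1)/3.
Answer: 4*log(y**2 + 1)/3.
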